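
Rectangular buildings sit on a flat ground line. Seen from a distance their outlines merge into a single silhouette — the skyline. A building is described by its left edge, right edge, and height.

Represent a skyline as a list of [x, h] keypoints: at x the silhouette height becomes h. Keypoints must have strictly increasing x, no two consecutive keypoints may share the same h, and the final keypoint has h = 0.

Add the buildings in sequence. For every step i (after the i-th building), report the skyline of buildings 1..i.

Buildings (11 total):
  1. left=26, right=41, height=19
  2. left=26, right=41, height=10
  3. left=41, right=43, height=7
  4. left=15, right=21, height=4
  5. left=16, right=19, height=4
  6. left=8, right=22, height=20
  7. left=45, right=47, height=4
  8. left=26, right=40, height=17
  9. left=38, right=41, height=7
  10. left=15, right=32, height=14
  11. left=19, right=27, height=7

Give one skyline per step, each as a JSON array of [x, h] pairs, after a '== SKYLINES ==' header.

== SKYLINES ==
[[26,19],[41,0]]
[[26,19],[41,0]]
[[26,19],[41,7],[43,0]]
[[15,4],[21,0],[26,19],[41,7],[43,0]]
[[15,4],[21,0],[26,19],[41,7],[43,0]]
[[8,20],[22,0],[26,19],[41,7],[43,0]]
[[8,20],[22,0],[26,19],[41,7],[43,0],[45,4],[47,0]]
[[8,20],[22,0],[26,19],[41,7],[43,0],[45,4],[47,0]]
[[8,20],[22,0],[26,19],[41,7],[43,0],[45,4],[47,0]]
[[8,20],[22,14],[26,19],[41,7],[43,0],[45,4],[47,0]]
[[8,20],[22,14],[26,19],[41,7],[43,0],[45,4],[47,0]]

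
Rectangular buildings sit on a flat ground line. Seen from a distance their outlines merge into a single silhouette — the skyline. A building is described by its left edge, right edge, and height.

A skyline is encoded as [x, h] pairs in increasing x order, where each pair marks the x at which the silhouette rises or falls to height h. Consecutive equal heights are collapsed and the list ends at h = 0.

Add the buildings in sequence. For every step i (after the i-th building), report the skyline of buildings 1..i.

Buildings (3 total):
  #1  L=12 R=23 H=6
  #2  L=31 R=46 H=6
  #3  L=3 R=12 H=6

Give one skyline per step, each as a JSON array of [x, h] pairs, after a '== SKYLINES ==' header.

== SKYLINES ==
[[12,6],[23,0]]
[[12,6],[23,0],[31,6],[46,0]]
[[3,6],[23,0],[31,6],[46,0]]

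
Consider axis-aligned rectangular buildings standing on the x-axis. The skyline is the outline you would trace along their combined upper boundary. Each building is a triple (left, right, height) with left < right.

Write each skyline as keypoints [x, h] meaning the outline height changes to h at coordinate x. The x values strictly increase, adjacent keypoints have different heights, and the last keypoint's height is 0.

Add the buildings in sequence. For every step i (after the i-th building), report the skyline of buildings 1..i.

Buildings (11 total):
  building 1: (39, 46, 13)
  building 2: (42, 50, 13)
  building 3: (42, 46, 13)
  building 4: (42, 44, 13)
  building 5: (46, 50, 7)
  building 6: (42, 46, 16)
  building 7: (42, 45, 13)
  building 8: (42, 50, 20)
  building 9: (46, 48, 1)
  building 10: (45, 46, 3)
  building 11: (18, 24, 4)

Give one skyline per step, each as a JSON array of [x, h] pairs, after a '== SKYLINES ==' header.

== SKYLINES ==
[[39,13],[46,0]]
[[39,13],[50,0]]
[[39,13],[50,0]]
[[39,13],[50,0]]
[[39,13],[50,0]]
[[39,13],[42,16],[46,13],[50,0]]
[[39,13],[42,16],[46,13],[50,0]]
[[39,13],[42,20],[50,0]]
[[39,13],[42,20],[50,0]]
[[39,13],[42,20],[50,0]]
[[18,4],[24,0],[39,13],[42,20],[50,0]]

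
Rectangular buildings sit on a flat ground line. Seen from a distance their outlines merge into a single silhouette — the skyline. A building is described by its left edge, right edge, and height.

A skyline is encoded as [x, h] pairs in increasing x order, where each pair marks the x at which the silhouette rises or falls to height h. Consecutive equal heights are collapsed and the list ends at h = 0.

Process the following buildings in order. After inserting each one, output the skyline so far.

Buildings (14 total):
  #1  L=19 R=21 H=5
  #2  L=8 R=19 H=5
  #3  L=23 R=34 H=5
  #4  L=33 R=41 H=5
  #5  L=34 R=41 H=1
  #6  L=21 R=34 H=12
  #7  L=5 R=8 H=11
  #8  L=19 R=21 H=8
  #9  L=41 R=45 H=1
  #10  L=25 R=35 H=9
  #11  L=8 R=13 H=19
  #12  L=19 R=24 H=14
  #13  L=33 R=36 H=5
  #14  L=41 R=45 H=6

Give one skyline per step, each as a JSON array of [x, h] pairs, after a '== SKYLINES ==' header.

== SKYLINES ==
[[19,5],[21,0]]
[[8,5],[21,0]]
[[8,5],[21,0],[23,5],[34,0]]
[[8,5],[21,0],[23,5],[41,0]]
[[8,5],[21,0],[23,5],[41,0]]
[[8,5],[21,12],[34,5],[41,0]]
[[5,11],[8,5],[21,12],[34,5],[41,0]]
[[5,11],[8,5],[19,8],[21,12],[34,5],[41,0]]
[[5,11],[8,5],[19,8],[21,12],[34,5],[41,1],[45,0]]
[[5,11],[8,5],[19,8],[21,12],[34,9],[35,5],[41,1],[45,0]]
[[5,11],[8,19],[13,5],[19,8],[21,12],[34,9],[35,5],[41,1],[45,0]]
[[5,11],[8,19],[13,5],[19,14],[24,12],[34,9],[35,5],[41,1],[45,0]]
[[5,11],[8,19],[13,5],[19,14],[24,12],[34,9],[35,5],[41,1],[45,0]]
[[5,11],[8,19],[13,5],[19,14],[24,12],[34,9],[35,5],[41,6],[45,0]]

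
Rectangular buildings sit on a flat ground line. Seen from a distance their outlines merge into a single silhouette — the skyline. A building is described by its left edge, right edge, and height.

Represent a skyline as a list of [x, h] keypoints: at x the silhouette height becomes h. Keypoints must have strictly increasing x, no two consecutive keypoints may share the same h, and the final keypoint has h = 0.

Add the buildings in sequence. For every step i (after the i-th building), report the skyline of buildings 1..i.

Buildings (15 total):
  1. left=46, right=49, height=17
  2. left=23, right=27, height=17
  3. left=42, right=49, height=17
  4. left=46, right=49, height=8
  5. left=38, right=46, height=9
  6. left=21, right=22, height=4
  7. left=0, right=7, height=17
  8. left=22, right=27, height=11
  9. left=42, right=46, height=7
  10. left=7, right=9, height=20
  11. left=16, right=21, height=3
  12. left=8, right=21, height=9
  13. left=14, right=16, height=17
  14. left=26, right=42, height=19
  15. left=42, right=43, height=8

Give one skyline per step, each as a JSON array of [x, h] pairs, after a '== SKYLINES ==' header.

== SKYLINES ==
[[46,17],[49,0]]
[[23,17],[27,0],[46,17],[49,0]]
[[23,17],[27,0],[42,17],[49,0]]
[[23,17],[27,0],[42,17],[49,0]]
[[23,17],[27,0],[38,9],[42,17],[49,0]]
[[21,4],[22,0],[23,17],[27,0],[38,9],[42,17],[49,0]]
[[0,17],[7,0],[21,4],[22,0],[23,17],[27,0],[38,9],[42,17],[49,0]]
[[0,17],[7,0],[21,4],[22,11],[23,17],[27,0],[38,9],[42,17],[49,0]]
[[0,17],[7,0],[21,4],[22,11],[23,17],[27,0],[38,9],[42,17],[49,0]]
[[0,17],[7,20],[9,0],[21,4],[22,11],[23,17],[27,0],[38,9],[42,17],[49,0]]
[[0,17],[7,20],[9,0],[16,3],[21,4],[22,11],[23,17],[27,0],[38,9],[42,17],[49,0]]
[[0,17],[7,20],[9,9],[21,4],[22,11],[23,17],[27,0],[38,9],[42,17],[49,0]]
[[0,17],[7,20],[9,9],[14,17],[16,9],[21,4],[22,11],[23,17],[27,0],[38,9],[42,17],[49,0]]
[[0,17],[7,20],[9,9],[14,17],[16,9],[21,4],[22,11],[23,17],[26,19],[42,17],[49,0]]
[[0,17],[7,20],[9,9],[14,17],[16,9],[21,4],[22,11],[23,17],[26,19],[42,17],[49,0]]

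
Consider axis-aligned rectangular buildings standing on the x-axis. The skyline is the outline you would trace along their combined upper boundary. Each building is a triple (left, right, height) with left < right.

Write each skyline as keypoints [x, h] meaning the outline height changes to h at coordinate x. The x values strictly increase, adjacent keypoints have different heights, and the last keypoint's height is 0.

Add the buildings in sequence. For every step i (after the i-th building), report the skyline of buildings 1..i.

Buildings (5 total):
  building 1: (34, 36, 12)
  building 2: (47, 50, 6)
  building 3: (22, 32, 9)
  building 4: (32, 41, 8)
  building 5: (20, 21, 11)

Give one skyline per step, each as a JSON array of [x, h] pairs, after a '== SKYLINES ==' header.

== SKYLINES ==
[[34,12],[36,0]]
[[34,12],[36,0],[47,6],[50,0]]
[[22,9],[32,0],[34,12],[36,0],[47,6],[50,0]]
[[22,9],[32,8],[34,12],[36,8],[41,0],[47,6],[50,0]]
[[20,11],[21,0],[22,9],[32,8],[34,12],[36,8],[41,0],[47,6],[50,0]]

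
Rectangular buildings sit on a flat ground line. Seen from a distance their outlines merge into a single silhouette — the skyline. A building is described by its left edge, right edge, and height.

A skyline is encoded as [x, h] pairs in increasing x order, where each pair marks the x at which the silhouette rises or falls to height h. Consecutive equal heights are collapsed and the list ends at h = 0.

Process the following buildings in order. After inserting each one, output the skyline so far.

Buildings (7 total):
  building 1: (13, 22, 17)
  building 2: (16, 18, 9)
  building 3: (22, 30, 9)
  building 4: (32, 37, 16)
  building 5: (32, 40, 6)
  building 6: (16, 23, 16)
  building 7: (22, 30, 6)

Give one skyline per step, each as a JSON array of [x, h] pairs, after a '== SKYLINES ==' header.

== SKYLINES ==
[[13,17],[22,0]]
[[13,17],[22,0]]
[[13,17],[22,9],[30,0]]
[[13,17],[22,9],[30,0],[32,16],[37,0]]
[[13,17],[22,9],[30,0],[32,16],[37,6],[40,0]]
[[13,17],[22,16],[23,9],[30,0],[32,16],[37,6],[40,0]]
[[13,17],[22,16],[23,9],[30,0],[32,16],[37,6],[40,0]]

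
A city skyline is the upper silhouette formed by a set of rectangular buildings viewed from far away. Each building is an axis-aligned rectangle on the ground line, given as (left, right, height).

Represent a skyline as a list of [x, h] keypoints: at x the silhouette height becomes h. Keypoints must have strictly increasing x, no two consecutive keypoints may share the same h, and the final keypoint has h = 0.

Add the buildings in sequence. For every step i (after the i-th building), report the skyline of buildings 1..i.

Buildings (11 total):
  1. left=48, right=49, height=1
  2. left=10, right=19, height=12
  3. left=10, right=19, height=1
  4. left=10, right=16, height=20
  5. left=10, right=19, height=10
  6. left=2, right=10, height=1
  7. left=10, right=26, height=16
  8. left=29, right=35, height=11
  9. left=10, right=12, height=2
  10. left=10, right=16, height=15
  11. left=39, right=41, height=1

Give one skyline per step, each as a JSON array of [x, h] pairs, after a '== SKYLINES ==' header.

== SKYLINES ==
[[48,1],[49,0]]
[[10,12],[19,0],[48,1],[49,0]]
[[10,12],[19,0],[48,1],[49,0]]
[[10,20],[16,12],[19,0],[48,1],[49,0]]
[[10,20],[16,12],[19,0],[48,1],[49,0]]
[[2,1],[10,20],[16,12],[19,0],[48,1],[49,0]]
[[2,1],[10,20],[16,16],[26,0],[48,1],[49,0]]
[[2,1],[10,20],[16,16],[26,0],[29,11],[35,0],[48,1],[49,0]]
[[2,1],[10,20],[16,16],[26,0],[29,11],[35,0],[48,1],[49,0]]
[[2,1],[10,20],[16,16],[26,0],[29,11],[35,0],[48,1],[49,0]]
[[2,1],[10,20],[16,16],[26,0],[29,11],[35,0],[39,1],[41,0],[48,1],[49,0]]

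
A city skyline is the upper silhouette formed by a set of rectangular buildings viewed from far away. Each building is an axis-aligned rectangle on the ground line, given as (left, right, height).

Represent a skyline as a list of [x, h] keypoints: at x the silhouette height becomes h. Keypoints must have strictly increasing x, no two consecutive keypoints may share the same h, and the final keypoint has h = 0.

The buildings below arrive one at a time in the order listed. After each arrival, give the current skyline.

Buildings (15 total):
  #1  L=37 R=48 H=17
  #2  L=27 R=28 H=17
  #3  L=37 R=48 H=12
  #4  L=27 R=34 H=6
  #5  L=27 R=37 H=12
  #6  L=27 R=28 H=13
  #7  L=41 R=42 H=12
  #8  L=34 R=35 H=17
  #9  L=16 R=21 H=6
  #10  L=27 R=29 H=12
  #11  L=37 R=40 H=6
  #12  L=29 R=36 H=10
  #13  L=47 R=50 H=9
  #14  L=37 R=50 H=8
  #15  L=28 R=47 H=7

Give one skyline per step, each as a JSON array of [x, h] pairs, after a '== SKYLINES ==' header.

== SKYLINES ==
[[37,17],[48,0]]
[[27,17],[28,0],[37,17],[48,0]]
[[27,17],[28,0],[37,17],[48,0]]
[[27,17],[28,6],[34,0],[37,17],[48,0]]
[[27,17],[28,12],[37,17],[48,0]]
[[27,17],[28,12],[37,17],[48,0]]
[[27,17],[28,12],[37,17],[48,0]]
[[27,17],[28,12],[34,17],[35,12],[37,17],[48,0]]
[[16,6],[21,0],[27,17],[28,12],[34,17],[35,12],[37,17],[48,0]]
[[16,6],[21,0],[27,17],[28,12],[34,17],[35,12],[37,17],[48,0]]
[[16,6],[21,0],[27,17],[28,12],[34,17],[35,12],[37,17],[48,0]]
[[16,6],[21,0],[27,17],[28,12],[34,17],[35,12],[37,17],[48,0]]
[[16,6],[21,0],[27,17],[28,12],[34,17],[35,12],[37,17],[48,9],[50,0]]
[[16,6],[21,0],[27,17],[28,12],[34,17],[35,12],[37,17],[48,9],[50,0]]
[[16,6],[21,0],[27,17],[28,12],[34,17],[35,12],[37,17],[48,9],[50,0]]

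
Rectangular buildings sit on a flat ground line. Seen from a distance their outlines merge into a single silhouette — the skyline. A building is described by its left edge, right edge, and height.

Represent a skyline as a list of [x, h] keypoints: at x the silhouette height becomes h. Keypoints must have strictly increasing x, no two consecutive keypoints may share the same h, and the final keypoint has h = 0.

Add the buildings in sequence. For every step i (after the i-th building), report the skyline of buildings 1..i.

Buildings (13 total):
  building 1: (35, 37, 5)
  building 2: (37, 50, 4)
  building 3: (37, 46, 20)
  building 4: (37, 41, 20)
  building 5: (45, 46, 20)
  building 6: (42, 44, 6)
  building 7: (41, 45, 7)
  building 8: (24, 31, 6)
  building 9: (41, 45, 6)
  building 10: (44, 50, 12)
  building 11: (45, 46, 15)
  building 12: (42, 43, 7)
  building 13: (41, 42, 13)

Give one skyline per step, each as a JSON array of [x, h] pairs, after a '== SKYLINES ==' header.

== SKYLINES ==
[[35,5],[37,0]]
[[35,5],[37,4],[50,0]]
[[35,5],[37,20],[46,4],[50,0]]
[[35,5],[37,20],[46,4],[50,0]]
[[35,5],[37,20],[46,4],[50,0]]
[[35,5],[37,20],[46,4],[50,0]]
[[35,5],[37,20],[46,4],[50,0]]
[[24,6],[31,0],[35,5],[37,20],[46,4],[50,0]]
[[24,6],[31,0],[35,5],[37,20],[46,4],[50,0]]
[[24,6],[31,0],[35,5],[37,20],[46,12],[50,0]]
[[24,6],[31,0],[35,5],[37,20],[46,12],[50,0]]
[[24,6],[31,0],[35,5],[37,20],[46,12],[50,0]]
[[24,6],[31,0],[35,5],[37,20],[46,12],[50,0]]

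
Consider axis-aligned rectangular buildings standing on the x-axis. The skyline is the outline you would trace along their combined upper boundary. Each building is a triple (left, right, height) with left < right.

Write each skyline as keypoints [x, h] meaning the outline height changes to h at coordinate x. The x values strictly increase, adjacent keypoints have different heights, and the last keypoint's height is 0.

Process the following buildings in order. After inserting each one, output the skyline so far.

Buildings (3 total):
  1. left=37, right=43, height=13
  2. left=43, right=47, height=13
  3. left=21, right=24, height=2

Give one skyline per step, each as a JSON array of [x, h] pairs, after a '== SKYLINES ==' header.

== SKYLINES ==
[[37,13],[43,0]]
[[37,13],[47,0]]
[[21,2],[24,0],[37,13],[47,0]]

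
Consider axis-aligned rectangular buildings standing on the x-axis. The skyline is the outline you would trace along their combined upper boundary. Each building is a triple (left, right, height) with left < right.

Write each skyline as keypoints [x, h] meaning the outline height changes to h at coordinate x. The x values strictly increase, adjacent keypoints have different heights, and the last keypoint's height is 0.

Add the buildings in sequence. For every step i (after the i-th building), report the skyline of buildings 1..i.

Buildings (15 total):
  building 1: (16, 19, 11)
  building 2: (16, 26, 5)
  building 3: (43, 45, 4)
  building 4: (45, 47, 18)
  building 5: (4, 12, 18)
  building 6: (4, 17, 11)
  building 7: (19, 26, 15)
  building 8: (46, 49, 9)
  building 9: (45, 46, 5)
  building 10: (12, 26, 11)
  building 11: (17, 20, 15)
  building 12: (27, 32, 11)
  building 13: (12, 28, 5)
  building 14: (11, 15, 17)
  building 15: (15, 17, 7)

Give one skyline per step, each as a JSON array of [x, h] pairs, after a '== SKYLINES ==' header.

== SKYLINES ==
[[16,11],[19,0]]
[[16,11],[19,5],[26,0]]
[[16,11],[19,5],[26,0],[43,4],[45,0]]
[[16,11],[19,5],[26,0],[43,4],[45,18],[47,0]]
[[4,18],[12,0],[16,11],[19,5],[26,0],[43,4],[45,18],[47,0]]
[[4,18],[12,11],[19,5],[26,0],[43,4],[45,18],[47,0]]
[[4,18],[12,11],[19,15],[26,0],[43,4],[45,18],[47,0]]
[[4,18],[12,11],[19,15],[26,0],[43,4],[45,18],[47,9],[49,0]]
[[4,18],[12,11],[19,15],[26,0],[43,4],[45,18],[47,9],[49,0]]
[[4,18],[12,11],[19,15],[26,0],[43,4],[45,18],[47,9],[49,0]]
[[4,18],[12,11],[17,15],[26,0],[43,4],[45,18],[47,9],[49,0]]
[[4,18],[12,11],[17,15],[26,0],[27,11],[32,0],[43,4],[45,18],[47,9],[49,0]]
[[4,18],[12,11],[17,15],[26,5],[27,11],[32,0],[43,4],[45,18],[47,9],[49,0]]
[[4,18],[12,17],[15,11],[17,15],[26,5],[27,11],[32,0],[43,4],[45,18],[47,9],[49,0]]
[[4,18],[12,17],[15,11],[17,15],[26,5],[27,11],[32,0],[43,4],[45,18],[47,9],[49,0]]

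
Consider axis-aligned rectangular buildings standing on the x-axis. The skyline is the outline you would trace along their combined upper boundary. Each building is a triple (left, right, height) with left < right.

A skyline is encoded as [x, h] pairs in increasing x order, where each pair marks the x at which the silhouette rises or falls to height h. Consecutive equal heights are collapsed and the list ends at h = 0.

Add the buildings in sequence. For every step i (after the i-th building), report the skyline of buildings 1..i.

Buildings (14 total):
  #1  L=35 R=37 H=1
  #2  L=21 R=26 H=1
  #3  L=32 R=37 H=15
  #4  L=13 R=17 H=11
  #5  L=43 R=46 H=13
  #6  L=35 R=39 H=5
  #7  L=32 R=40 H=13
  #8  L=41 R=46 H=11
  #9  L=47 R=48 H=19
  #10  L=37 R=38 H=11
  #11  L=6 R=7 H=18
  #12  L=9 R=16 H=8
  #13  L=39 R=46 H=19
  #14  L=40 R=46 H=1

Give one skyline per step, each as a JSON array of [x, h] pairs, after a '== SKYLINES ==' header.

== SKYLINES ==
[[35,1],[37,0]]
[[21,1],[26,0],[35,1],[37,0]]
[[21,1],[26,0],[32,15],[37,0]]
[[13,11],[17,0],[21,1],[26,0],[32,15],[37,0]]
[[13,11],[17,0],[21,1],[26,0],[32,15],[37,0],[43,13],[46,0]]
[[13,11],[17,0],[21,1],[26,0],[32,15],[37,5],[39,0],[43,13],[46,0]]
[[13,11],[17,0],[21,1],[26,0],[32,15],[37,13],[40,0],[43,13],[46,0]]
[[13,11],[17,0],[21,1],[26,0],[32,15],[37,13],[40,0],[41,11],[43,13],[46,0]]
[[13,11],[17,0],[21,1],[26,0],[32,15],[37,13],[40,0],[41,11],[43,13],[46,0],[47,19],[48,0]]
[[13,11],[17,0],[21,1],[26,0],[32,15],[37,13],[40,0],[41,11],[43,13],[46,0],[47,19],[48,0]]
[[6,18],[7,0],[13,11],[17,0],[21,1],[26,0],[32,15],[37,13],[40,0],[41,11],[43,13],[46,0],[47,19],[48,0]]
[[6,18],[7,0],[9,8],[13,11],[17,0],[21,1],[26,0],[32,15],[37,13],[40,0],[41,11],[43,13],[46,0],[47,19],[48,0]]
[[6,18],[7,0],[9,8],[13,11],[17,0],[21,1],[26,0],[32,15],[37,13],[39,19],[46,0],[47,19],[48,0]]
[[6,18],[7,0],[9,8],[13,11],[17,0],[21,1],[26,0],[32,15],[37,13],[39,19],[46,0],[47,19],[48,0]]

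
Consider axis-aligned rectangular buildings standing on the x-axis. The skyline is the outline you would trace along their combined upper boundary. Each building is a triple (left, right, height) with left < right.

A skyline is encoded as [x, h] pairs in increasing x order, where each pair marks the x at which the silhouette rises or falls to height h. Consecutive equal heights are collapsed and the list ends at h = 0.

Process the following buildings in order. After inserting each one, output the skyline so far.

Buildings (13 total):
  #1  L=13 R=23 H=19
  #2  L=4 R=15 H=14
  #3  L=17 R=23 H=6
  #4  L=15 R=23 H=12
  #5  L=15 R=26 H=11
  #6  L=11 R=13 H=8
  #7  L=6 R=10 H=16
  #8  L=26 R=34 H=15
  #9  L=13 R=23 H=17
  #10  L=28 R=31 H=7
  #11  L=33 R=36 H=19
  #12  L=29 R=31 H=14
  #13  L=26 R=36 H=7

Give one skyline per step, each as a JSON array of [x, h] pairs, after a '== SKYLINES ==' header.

== SKYLINES ==
[[13,19],[23,0]]
[[4,14],[13,19],[23,0]]
[[4,14],[13,19],[23,0]]
[[4,14],[13,19],[23,0]]
[[4,14],[13,19],[23,11],[26,0]]
[[4,14],[13,19],[23,11],[26,0]]
[[4,14],[6,16],[10,14],[13,19],[23,11],[26,0]]
[[4,14],[6,16],[10,14],[13,19],[23,11],[26,15],[34,0]]
[[4,14],[6,16],[10,14],[13,19],[23,11],[26,15],[34,0]]
[[4,14],[6,16],[10,14],[13,19],[23,11],[26,15],[34,0]]
[[4,14],[6,16],[10,14],[13,19],[23,11],[26,15],[33,19],[36,0]]
[[4,14],[6,16],[10,14],[13,19],[23,11],[26,15],[33,19],[36,0]]
[[4,14],[6,16],[10,14],[13,19],[23,11],[26,15],[33,19],[36,0]]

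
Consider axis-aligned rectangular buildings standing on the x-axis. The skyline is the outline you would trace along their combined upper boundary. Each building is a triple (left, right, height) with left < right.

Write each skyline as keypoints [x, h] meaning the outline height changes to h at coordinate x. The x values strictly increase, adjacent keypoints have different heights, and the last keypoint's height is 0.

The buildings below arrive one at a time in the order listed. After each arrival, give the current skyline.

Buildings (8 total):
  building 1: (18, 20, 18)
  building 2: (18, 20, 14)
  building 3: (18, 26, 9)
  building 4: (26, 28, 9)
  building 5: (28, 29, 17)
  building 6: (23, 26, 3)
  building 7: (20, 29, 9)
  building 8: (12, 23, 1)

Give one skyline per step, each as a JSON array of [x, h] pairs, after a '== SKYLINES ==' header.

== SKYLINES ==
[[18,18],[20,0]]
[[18,18],[20,0]]
[[18,18],[20,9],[26,0]]
[[18,18],[20,9],[28,0]]
[[18,18],[20,9],[28,17],[29,0]]
[[18,18],[20,9],[28,17],[29,0]]
[[18,18],[20,9],[28,17],[29,0]]
[[12,1],[18,18],[20,9],[28,17],[29,0]]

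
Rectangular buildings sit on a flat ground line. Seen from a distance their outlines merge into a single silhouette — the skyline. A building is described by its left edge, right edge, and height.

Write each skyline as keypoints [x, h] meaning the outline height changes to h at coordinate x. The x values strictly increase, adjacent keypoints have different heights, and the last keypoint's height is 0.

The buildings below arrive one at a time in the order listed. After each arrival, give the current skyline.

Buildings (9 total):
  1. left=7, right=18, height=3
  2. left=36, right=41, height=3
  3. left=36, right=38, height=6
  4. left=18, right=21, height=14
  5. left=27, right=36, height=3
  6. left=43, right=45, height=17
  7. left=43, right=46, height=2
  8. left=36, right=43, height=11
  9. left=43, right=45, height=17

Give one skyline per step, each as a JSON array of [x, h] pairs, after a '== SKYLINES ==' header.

== SKYLINES ==
[[7,3],[18,0]]
[[7,3],[18,0],[36,3],[41,0]]
[[7,3],[18,0],[36,6],[38,3],[41,0]]
[[7,3],[18,14],[21,0],[36,6],[38,3],[41,0]]
[[7,3],[18,14],[21,0],[27,3],[36,6],[38,3],[41,0]]
[[7,3],[18,14],[21,0],[27,3],[36,6],[38,3],[41,0],[43,17],[45,0]]
[[7,3],[18,14],[21,0],[27,3],[36,6],[38,3],[41,0],[43,17],[45,2],[46,0]]
[[7,3],[18,14],[21,0],[27,3],[36,11],[43,17],[45,2],[46,0]]
[[7,3],[18,14],[21,0],[27,3],[36,11],[43,17],[45,2],[46,0]]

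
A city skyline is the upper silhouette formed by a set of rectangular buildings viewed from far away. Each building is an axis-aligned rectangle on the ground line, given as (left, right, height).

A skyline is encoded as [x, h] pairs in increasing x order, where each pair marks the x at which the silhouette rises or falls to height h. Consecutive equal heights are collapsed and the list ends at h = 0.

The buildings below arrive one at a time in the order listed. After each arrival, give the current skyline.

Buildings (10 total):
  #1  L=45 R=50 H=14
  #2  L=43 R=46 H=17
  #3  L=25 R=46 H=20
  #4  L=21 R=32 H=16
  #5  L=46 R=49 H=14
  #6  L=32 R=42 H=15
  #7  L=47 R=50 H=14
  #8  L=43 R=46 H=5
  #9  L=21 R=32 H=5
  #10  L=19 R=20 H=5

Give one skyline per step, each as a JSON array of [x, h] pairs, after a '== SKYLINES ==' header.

== SKYLINES ==
[[45,14],[50,0]]
[[43,17],[46,14],[50,0]]
[[25,20],[46,14],[50,0]]
[[21,16],[25,20],[46,14],[50,0]]
[[21,16],[25,20],[46,14],[50,0]]
[[21,16],[25,20],[46,14],[50,0]]
[[21,16],[25,20],[46,14],[50,0]]
[[21,16],[25,20],[46,14],[50,0]]
[[21,16],[25,20],[46,14],[50,0]]
[[19,5],[20,0],[21,16],[25,20],[46,14],[50,0]]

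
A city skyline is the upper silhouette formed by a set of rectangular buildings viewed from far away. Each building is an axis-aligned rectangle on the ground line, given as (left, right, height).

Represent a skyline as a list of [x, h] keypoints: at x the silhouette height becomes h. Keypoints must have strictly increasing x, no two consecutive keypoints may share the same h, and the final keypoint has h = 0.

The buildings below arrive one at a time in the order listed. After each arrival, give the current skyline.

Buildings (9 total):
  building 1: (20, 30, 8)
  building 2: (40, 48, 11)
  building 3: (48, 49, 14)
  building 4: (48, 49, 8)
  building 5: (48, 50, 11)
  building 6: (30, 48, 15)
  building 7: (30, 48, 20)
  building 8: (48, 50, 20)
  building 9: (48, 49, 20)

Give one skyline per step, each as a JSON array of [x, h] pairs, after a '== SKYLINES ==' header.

== SKYLINES ==
[[20,8],[30,0]]
[[20,8],[30,0],[40,11],[48,0]]
[[20,8],[30,0],[40,11],[48,14],[49,0]]
[[20,8],[30,0],[40,11],[48,14],[49,0]]
[[20,8],[30,0],[40,11],[48,14],[49,11],[50,0]]
[[20,8],[30,15],[48,14],[49,11],[50,0]]
[[20,8],[30,20],[48,14],[49,11],[50,0]]
[[20,8],[30,20],[50,0]]
[[20,8],[30,20],[50,0]]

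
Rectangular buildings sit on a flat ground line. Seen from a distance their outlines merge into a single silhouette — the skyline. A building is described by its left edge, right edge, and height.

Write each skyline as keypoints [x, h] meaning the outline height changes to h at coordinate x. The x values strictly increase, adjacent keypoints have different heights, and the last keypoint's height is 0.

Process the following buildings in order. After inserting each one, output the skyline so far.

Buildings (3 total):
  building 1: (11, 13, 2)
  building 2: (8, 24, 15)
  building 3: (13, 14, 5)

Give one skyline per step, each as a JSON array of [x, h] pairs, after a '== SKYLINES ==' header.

== SKYLINES ==
[[11,2],[13,0]]
[[8,15],[24,0]]
[[8,15],[24,0]]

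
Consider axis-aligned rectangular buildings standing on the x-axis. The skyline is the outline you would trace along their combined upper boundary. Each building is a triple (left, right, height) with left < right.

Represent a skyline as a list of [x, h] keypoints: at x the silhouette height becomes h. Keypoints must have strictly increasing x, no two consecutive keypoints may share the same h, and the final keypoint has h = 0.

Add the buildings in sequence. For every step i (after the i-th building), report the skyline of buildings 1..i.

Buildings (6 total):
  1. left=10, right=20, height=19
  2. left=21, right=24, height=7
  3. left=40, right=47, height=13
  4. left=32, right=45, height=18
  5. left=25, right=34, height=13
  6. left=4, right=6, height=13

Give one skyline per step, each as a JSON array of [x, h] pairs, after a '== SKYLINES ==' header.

== SKYLINES ==
[[10,19],[20,0]]
[[10,19],[20,0],[21,7],[24,0]]
[[10,19],[20,0],[21,7],[24,0],[40,13],[47,0]]
[[10,19],[20,0],[21,7],[24,0],[32,18],[45,13],[47,0]]
[[10,19],[20,0],[21,7],[24,0],[25,13],[32,18],[45,13],[47,0]]
[[4,13],[6,0],[10,19],[20,0],[21,7],[24,0],[25,13],[32,18],[45,13],[47,0]]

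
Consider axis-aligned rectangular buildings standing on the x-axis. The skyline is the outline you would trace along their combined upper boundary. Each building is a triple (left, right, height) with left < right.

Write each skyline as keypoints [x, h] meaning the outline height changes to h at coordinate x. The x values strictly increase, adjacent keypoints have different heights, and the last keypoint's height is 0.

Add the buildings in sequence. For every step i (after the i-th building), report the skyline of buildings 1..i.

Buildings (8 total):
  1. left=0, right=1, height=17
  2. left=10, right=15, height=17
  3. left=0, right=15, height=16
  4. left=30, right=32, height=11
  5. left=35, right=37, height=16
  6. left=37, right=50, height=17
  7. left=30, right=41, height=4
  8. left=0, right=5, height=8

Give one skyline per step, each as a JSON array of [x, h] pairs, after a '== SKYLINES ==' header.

== SKYLINES ==
[[0,17],[1,0]]
[[0,17],[1,0],[10,17],[15,0]]
[[0,17],[1,16],[10,17],[15,0]]
[[0,17],[1,16],[10,17],[15,0],[30,11],[32,0]]
[[0,17],[1,16],[10,17],[15,0],[30,11],[32,0],[35,16],[37,0]]
[[0,17],[1,16],[10,17],[15,0],[30,11],[32,0],[35,16],[37,17],[50,0]]
[[0,17],[1,16],[10,17],[15,0],[30,11],[32,4],[35,16],[37,17],[50,0]]
[[0,17],[1,16],[10,17],[15,0],[30,11],[32,4],[35,16],[37,17],[50,0]]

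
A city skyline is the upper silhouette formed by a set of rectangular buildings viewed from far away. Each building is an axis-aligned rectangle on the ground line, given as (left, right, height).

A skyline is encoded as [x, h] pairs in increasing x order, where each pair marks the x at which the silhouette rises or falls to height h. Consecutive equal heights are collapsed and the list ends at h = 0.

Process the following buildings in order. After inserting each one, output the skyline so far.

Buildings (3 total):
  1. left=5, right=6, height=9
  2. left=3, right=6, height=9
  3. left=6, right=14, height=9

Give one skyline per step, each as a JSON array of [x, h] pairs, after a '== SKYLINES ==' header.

== SKYLINES ==
[[5,9],[6,0]]
[[3,9],[6,0]]
[[3,9],[14,0]]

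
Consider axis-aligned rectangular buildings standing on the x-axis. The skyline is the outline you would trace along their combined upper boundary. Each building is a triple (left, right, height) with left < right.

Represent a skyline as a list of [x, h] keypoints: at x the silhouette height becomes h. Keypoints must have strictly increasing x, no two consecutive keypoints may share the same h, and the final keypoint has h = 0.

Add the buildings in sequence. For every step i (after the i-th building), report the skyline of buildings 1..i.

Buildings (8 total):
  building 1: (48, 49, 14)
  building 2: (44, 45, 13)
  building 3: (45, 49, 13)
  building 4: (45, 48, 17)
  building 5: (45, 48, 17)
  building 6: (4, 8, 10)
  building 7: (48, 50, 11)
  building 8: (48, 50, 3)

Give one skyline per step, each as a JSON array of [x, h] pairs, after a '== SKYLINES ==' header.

== SKYLINES ==
[[48,14],[49,0]]
[[44,13],[45,0],[48,14],[49,0]]
[[44,13],[48,14],[49,0]]
[[44,13],[45,17],[48,14],[49,0]]
[[44,13],[45,17],[48,14],[49,0]]
[[4,10],[8,0],[44,13],[45,17],[48,14],[49,0]]
[[4,10],[8,0],[44,13],[45,17],[48,14],[49,11],[50,0]]
[[4,10],[8,0],[44,13],[45,17],[48,14],[49,11],[50,0]]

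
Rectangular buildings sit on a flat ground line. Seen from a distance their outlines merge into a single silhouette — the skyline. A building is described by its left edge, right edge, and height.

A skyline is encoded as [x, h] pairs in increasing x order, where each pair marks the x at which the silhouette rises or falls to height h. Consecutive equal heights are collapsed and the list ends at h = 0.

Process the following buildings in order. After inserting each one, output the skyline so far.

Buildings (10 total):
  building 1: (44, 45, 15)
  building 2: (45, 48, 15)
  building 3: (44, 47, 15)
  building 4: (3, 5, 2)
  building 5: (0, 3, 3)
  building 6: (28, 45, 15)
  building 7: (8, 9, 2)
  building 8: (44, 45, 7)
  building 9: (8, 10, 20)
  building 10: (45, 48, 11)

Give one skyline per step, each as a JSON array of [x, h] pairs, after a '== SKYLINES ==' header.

== SKYLINES ==
[[44,15],[45,0]]
[[44,15],[48,0]]
[[44,15],[48,0]]
[[3,2],[5,0],[44,15],[48,0]]
[[0,3],[3,2],[5,0],[44,15],[48,0]]
[[0,3],[3,2],[5,0],[28,15],[48,0]]
[[0,3],[3,2],[5,0],[8,2],[9,0],[28,15],[48,0]]
[[0,3],[3,2],[5,0],[8,2],[9,0],[28,15],[48,0]]
[[0,3],[3,2],[5,0],[8,20],[10,0],[28,15],[48,0]]
[[0,3],[3,2],[5,0],[8,20],[10,0],[28,15],[48,0]]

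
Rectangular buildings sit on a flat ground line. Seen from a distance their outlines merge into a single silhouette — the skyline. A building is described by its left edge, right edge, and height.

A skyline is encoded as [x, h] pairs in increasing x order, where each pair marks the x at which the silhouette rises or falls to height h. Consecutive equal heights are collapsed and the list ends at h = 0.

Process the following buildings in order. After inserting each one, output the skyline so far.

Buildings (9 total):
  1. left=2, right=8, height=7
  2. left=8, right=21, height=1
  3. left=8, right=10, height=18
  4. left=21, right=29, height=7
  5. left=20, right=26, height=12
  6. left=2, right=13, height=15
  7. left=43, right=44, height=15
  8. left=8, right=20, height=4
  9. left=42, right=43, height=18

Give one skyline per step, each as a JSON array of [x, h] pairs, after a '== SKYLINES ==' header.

== SKYLINES ==
[[2,7],[8,0]]
[[2,7],[8,1],[21,0]]
[[2,7],[8,18],[10,1],[21,0]]
[[2,7],[8,18],[10,1],[21,7],[29,0]]
[[2,7],[8,18],[10,1],[20,12],[26,7],[29,0]]
[[2,15],[8,18],[10,15],[13,1],[20,12],[26,7],[29,0]]
[[2,15],[8,18],[10,15],[13,1],[20,12],[26,7],[29,0],[43,15],[44,0]]
[[2,15],[8,18],[10,15],[13,4],[20,12],[26,7],[29,0],[43,15],[44,0]]
[[2,15],[8,18],[10,15],[13,4],[20,12],[26,7],[29,0],[42,18],[43,15],[44,0]]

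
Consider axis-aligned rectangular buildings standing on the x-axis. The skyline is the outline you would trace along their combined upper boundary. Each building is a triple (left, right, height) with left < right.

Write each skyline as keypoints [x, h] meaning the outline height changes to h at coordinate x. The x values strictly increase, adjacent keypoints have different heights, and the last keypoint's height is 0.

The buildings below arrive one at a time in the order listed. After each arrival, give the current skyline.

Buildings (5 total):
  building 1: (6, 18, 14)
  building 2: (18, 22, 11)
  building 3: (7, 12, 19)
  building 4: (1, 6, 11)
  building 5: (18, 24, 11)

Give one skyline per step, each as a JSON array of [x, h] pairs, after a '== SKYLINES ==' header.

== SKYLINES ==
[[6,14],[18,0]]
[[6,14],[18,11],[22,0]]
[[6,14],[7,19],[12,14],[18,11],[22,0]]
[[1,11],[6,14],[7,19],[12,14],[18,11],[22,0]]
[[1,11],[6,14],[7,19],[12,14],[18,11],[24,0]]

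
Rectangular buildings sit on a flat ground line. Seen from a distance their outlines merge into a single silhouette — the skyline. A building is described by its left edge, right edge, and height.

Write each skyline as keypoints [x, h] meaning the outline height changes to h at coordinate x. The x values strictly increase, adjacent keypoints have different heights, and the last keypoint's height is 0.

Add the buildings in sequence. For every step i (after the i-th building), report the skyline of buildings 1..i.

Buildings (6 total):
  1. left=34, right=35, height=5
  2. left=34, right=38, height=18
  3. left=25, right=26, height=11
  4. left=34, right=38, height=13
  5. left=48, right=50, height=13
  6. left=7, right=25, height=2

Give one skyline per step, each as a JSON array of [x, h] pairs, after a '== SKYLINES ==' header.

== SKYLINES ==
[[34,5],[35,0]]
[[34,18],[38,0]]
[[25,11],[26,0],[34,18],[38,0]]
[[25,11],[26,0],[34,18],[38,0]]
[[25,11],[26,0],[34,18],[38,0],[48,13],[50,0]]
[[7,2],[25,11],[26,0],[34,18],[38,0],[48,13],[50,0]]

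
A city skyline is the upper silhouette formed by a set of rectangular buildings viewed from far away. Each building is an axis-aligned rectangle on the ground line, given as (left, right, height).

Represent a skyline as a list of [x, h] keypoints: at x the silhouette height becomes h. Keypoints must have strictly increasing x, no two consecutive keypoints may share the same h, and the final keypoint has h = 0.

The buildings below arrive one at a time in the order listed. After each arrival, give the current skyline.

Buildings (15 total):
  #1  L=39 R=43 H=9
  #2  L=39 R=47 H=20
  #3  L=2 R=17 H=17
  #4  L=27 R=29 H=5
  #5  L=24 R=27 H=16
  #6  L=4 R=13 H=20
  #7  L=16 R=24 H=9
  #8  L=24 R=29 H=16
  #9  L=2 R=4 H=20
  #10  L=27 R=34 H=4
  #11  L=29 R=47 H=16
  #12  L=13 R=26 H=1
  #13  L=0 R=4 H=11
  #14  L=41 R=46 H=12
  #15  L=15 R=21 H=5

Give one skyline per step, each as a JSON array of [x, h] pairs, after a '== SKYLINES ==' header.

== SKYLINES ==
[[39,9],[43,0]]
[[39,20],[47,0]]
[[2,17],[17,0],[39,20],[47,0]]
[[2,17],[17,0],[27,5],[29,0],[39,20],[47,0]]
[[2,17],[17,0],[24,16],[27,5],[29,0],[39,20],[47,0]]
[[2,17],[4,20],[13,17],[17,0],[24,16],[27,5],[29,0],[39,20],[47,0]]
[[2,17],[4,20],[13,17],[17,9],[24,16],[27,5],[29,0],[39,20],[47,0]]
[[2,17],[4,20],[13,17],[17,9],[24,16],[29,0],[39,20],[47,0]]
[[2,20],[13,17],[17,9],[24,16],[29,0],[39,20],[47,0]]
[[2,20],[13,17],[17,9],[24,16],[29,4],[34,0],[39,20],[47,0]]
[[2,20],[13,17],[17,9],[24,16],[39,20],[47,0]]
[[2,20],[13,17],[17,9],[24,16],[39,20],[47,0]]
[[0,11],[2,20],[13,17],[17,9],[24,16],[39,20],[47,0]]
[[0,11],[2,20],[13,17],[17,9],[24,16],[39,20],[47,0]]
[[0,11],[2,20],[13,17],[17,9],[24,16],[39,20],[47,0]]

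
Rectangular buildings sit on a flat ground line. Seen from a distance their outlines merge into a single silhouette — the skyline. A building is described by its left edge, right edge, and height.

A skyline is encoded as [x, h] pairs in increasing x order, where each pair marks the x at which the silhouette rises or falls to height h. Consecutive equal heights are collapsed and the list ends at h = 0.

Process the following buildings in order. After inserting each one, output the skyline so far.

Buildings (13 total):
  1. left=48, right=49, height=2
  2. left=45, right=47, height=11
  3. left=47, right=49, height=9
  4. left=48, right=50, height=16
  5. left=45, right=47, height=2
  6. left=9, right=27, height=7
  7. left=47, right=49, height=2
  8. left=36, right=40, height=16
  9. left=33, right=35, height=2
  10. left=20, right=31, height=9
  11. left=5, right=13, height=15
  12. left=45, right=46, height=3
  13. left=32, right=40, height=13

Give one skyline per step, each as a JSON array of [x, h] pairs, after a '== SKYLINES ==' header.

== SKYLINES ==
[[48,2],[49,0]]
[[45,11],[47,0],[48,2],[49,0]]
[[45,11],[47,9],[49,0]]
[[45,11],[47,9],[48,16],[50,0]]
[[45,11],[47,9],[48,16],[50,0]]
[[9,7],[27,0],[45,11],[47,9],[48,16],[50,0]]
[[9,7],[27,0],[45,11],[47,9],[48,16],[50,0]]
[[9,7],[27,0],[36,16],[40,0],[45,11],[47,9],[48,16],[50,0]]
[[9,7],[27,0],[33,2],[35,0],[36,16],[40,0],[45,11],[47,9],[48,16],[50,0]]
[[9,7],[20,9],[31,0],[33,2],[35,0],[36,16],[40,0],[45,11],[47,9],[48,16],[50,0]]
[[5,15],[13,7],[20,9],[31,0],[33,2],[35,0],[36,16],[40,0],[45,11],[47,9],[48,16],[50,0]]
[[5,15],[13,7],[20,9],[31,0],[33,2],[35,0],[36,16],[40,0],[45,11],[47,9],[48,16],[50,0]]
[[5,15],[13,7],[20,9],[31,0],[32,13],[36,16],[40,0],[45,11],[47,9],[48,16],[50,0]]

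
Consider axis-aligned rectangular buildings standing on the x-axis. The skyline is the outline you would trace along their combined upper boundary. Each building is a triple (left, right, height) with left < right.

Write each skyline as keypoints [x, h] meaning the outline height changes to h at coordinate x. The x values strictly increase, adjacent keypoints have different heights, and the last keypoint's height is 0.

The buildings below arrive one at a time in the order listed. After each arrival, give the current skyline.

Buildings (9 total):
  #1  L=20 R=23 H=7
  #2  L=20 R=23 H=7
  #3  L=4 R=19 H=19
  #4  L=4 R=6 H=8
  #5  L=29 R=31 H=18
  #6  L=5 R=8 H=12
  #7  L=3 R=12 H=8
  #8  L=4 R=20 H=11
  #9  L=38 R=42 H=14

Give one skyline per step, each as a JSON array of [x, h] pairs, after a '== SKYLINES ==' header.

== SKYLINES ==
[[20,7],[23,0]]
[[20,7],[23,0]]
[[4,19],[19,0],[20,7],[23,0]]
[[4,19],[19,0],[20,7],[23,0]]
[[4,19],[19,0],[20,7],[23,0],[29,18],[31,0]]
[[4,19],[19,0],[20,7],[23,0],[29,18],[31,0]]
[[3,8],[4,19],[19,0],[20,7],[23,0],[29,18],[31,0]]
[[3,8],[4,19],[19,11],[20,7],[23,0],[29,18],[31,0]]
[[3,8],[4,19],[19,11],[20,7],[23,0],[29,18],[31,0],[38,14],[42,0]]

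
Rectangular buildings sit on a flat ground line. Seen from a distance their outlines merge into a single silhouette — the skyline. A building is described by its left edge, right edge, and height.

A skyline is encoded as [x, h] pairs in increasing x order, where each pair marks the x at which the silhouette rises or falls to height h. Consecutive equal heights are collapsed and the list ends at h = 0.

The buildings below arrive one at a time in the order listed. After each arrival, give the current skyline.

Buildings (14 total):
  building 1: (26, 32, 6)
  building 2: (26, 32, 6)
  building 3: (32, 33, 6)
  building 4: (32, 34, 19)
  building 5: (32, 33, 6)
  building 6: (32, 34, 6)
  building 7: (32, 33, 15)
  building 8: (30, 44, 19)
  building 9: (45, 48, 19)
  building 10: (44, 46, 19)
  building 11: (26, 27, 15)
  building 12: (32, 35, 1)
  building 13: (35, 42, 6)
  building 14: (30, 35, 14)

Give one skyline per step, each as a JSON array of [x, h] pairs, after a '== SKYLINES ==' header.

== SKYLINES ==
[[26,6],[32,0]]
[[26,6],[32,0]]
[[26,6],[33,0]]
[[26,6],[32,19],[34,0]]
[[26,6],[32,19],[34,0]]
[[26,6],[32,19],[34,0]]
[[26,6],[32,19],[34,0]]
[[26,6],[30,19],[44,0]]
[[26,6],[30,19],[44,0],[45,19],[48,0]]
[[26,6],[30,19],[48,0]]
[[26,15],[27,6],[30,19],[48,0]]
[[26,15],[27,6],[30,19],[48,0]]
[[26,15],[27,6],[30,19],[48,0]]
[[26,15],[27,6],[30,19],[48,0]]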